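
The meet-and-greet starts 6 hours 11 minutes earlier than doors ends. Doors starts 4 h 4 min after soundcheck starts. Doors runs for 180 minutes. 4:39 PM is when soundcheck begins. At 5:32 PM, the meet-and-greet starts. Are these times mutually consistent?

Yes

Doors starts at 4:39 PM + 244 min = 8:43 PM.
Doors ends at 8:43 PM + 180 min = 11:43 PM.
The meet-and-greet starts at 11:43 PM − 371 min = 5:32 PM.
That matches the stated 5:32 PM, so the schedule is consistent.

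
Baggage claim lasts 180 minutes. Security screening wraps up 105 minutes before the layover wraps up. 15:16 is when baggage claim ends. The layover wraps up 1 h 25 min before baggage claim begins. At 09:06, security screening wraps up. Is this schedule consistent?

Yes

Baggage claim starts at 15:16 − 180 min = 12:16.
The layover ends at 12:16 − 85 min = 10:51.
Security screening ends at 10:51 − 105 min = 09:06.
That matches the stated 09:06, so the schedule is consistent.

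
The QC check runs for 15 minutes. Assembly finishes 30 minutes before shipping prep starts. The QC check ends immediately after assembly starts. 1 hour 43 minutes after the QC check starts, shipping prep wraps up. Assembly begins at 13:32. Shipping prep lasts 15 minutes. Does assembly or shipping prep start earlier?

The QC check ends at 13:32.
The QC check starts at 13:32 − 15 min = 13:17.
Shipping prep ends at 13:17 + 103 min = 15:00.
Shipping prep starts at 15:00 − 15 min = 14:45.
Assembly starts at 13:32 and shipping prep starts at 14:45, so assembly is first.

assembly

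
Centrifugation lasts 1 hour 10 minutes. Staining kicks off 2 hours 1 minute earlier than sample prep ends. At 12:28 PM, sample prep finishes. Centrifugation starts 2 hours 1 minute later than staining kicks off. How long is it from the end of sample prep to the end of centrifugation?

Staining starts at 12:28 PM − 121 min = 10:27 AM.
Centrifugation starts at 10:27 AM + 121 min = 12:28 PM.
Centrifugation ends at 12:28 PM + 70 min = 1:38 PM.
From 12:28 PM to 1:38 PM is 70 minutes.

70 minutes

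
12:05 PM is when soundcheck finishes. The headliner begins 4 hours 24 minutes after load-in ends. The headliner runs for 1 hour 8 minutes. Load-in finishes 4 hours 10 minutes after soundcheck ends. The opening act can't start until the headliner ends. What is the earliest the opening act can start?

Load-in ends at 12:05 PM + 250 min = 4:15 PM.
The headliner starts at 4:15 PM + 264 min = 8:39 PM.
The headliner ends at 8:39 PM + 68 min = 9:47 PM.
The opening act is bounded by the headliner, so the earliest it can start is 9:47 PM.

9:47 PM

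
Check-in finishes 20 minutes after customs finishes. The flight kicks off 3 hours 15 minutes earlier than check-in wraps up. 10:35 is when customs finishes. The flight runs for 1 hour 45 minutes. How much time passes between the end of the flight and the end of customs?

1 hour 10 minutes

Check-in ends at 10:35 + 20 min = 10:55.
The flight starts at 10:55 − 195 min = 07:40.
The flight ends at 07:40 + 105 min = 09:25.
From 09:25 to 10:35 is 1 hour 10 minutes.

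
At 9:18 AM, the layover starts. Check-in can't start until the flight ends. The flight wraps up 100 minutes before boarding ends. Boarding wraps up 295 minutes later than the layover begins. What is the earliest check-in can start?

12:33 PM

Boarding ends at 9:18 AM + 295 min = 2:13 PM.
The flight ends at 2:13 PM − 100 min = 12:33 PM.
Check-in is bounded by the flight, so the earliest it can start is 12:33 PM.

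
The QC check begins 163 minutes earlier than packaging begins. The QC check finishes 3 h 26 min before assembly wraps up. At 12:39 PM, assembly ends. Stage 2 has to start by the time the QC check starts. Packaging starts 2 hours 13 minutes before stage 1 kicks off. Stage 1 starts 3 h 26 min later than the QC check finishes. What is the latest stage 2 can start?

7:43 AM

The QC check ends at 12:39 PM − 206 min = 9:13 AM.
Stage 1 starts at 9:13 AM + 206 min = 12:39 PM.
Packaging starts at 12:39 PM − 133 min = 10:26 AM.
The QC check starts at 10:26 AM − 163 min = 7:43 AM.
Stage 2 is bounded by the QC check, so the latest it can start is 7:43 AM.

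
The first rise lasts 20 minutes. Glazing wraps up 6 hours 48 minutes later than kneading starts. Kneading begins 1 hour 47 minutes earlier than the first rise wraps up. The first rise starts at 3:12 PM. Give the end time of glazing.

8:33 PM

The first rise ends at 3:12 PM + 20 min = 3:32 PM.
Kneading starts at 3:32 PM − 107 min = 1:45 PM.
Glazing ends at 1:45 PM + 408 min = 8:33 PM.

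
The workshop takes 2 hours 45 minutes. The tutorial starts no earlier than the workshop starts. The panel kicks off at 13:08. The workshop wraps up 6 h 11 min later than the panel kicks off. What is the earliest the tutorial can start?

The workshop ends at 13:08 + 371 min = 19:19.
The workshop starts at 19:19 − 165 min = 16:34.
The tutorial is bounded by the workshop, so the earliest it can start is 16:34.

16:34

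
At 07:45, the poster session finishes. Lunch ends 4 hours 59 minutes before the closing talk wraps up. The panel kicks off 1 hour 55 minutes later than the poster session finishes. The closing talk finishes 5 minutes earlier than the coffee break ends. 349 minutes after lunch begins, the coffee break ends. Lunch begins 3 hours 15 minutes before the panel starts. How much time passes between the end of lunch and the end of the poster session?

35 minutes

The panel starts at 07:45 + 115 min = 09:40.
Lunch starts at 09:40 − 195 min = 06:25.
The coffee break ends at 06:25 + 349 min = 12:14.
The closing talk ends at 12:14 − 5 min = 12:09.
Lunch ends at 12:09 − 299 min = 07:10.
From 07:10 to 07:45 is 35 minutes.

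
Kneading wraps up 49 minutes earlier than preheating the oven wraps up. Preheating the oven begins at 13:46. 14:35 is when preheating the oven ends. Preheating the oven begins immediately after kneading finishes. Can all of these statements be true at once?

Yes

Kneading ends at 14:35 − 49 min = 13:46.
So preheating the oven starts at 13:46.
That matches the stated 13:46, so the schedule is consistent.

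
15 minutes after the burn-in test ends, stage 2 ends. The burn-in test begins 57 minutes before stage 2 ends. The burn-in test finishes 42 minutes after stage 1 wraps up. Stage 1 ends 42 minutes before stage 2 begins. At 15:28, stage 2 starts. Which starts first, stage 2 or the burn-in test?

the burn-in test

Stage 1 ends at 15:28 − 42 min = 14:46.
The burn-in test ends at 14:46 + 42 min = 15:28.
Stage 2 ends at 15:28 + 15 min = 15:43.
The burn-in test starts at 15:43 − 57 min = 14:46.
Stage 2 starts at 15:28 and the burn-in test starts at 14:46, so the burn-in test is first.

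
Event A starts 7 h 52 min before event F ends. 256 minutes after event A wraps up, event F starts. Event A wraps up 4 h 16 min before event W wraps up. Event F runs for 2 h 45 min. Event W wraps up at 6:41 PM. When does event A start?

Event A ends at 6:41 PM − 256 min = 2:25 PM.
Event F starts at 2:25 PM + 256 min = 6:41 PM.
Event F ends at 6:41 PM + 165 min = 9:26 PM.
Event A starts at 9:26 PM − 472 min = 1:34 PM.

1:34 PM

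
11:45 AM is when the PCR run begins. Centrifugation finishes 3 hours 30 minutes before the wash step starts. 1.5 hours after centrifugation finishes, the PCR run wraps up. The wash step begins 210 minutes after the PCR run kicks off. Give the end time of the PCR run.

1:15 PM

The wash step starts at 11:45 AM + 210 min = 3:15 PM.
Centrifugation ends at 3:15 PM − 210 min = 11:45 AM.
The PCR run ends at 11:45 AM + 90 min = 1:15 PM.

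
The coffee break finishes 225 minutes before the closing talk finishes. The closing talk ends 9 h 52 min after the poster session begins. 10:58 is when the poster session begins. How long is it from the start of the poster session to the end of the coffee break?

The closing talk ends at 10:58 + 592 min = 20:50.
The coffee break ends at 20:50 − 225 min = 17:05.
From 10:58 to 17:05 is 367 minutes.

367 minutes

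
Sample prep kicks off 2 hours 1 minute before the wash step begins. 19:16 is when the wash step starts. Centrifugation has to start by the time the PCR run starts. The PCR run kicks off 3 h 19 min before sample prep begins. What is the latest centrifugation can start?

13:56

Sample prep starts at 19:16 − 121 min = 17:15.
The PCR run starts at 17:15 − 199 min = 13:56.
Centrifugation is bounded by the PCR run, so the latest it can start is 13:56.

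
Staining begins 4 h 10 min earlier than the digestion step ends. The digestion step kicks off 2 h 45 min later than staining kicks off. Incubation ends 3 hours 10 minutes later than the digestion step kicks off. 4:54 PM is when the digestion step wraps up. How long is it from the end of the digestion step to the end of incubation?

Staining starts at 4:54 PM − 250 min = 12:44 PM.
The digestion step starts at 12:44 PM + 165 min = 3:29 PM.
Incubation ends at 3:29 PM + 190 min = 6:39 PM.
From 4:54 PM to 6:39 PM is 105 minutes.

105 minutes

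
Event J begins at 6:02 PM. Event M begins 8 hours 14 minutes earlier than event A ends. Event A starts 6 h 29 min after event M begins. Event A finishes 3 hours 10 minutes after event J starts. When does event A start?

Event A ends at 6:02 PM + 190 min = 9:12 PM.
Event M starts at 9:12 PM − 494 min = 12:58 PM.
Event A starts at 12:58 PM + 389 min = 7:27 PM.

7:27 PM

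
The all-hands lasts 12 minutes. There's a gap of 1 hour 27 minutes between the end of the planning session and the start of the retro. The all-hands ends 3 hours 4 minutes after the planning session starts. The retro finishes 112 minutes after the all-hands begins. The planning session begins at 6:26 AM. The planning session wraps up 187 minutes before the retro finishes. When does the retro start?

9:30 AM

The all-hands ends at 6:26 AM + 184 min = 9:30 AM.
The all-hands starts at 9:30 AM − 12 min = 9:18 AM.
The retro ends at 9:18 AM + 112 min = 11:10 AM.
The planning session ends at 11:10 AM − 187 min = 8:03 AM.
The retro starts at 8:03 AM + 87 min = 9:30 AM.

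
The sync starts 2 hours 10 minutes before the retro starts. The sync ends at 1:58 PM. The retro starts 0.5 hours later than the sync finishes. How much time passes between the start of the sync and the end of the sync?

The retro starts at 1:58 PM + 30 min = 2:28 PM.
The sync starts at 2:28 PM − 130 min = 12:18 PM.
From 12:18 PM to 1:58 PM is 1 hour 40 minutes.

1 hour 40 minutes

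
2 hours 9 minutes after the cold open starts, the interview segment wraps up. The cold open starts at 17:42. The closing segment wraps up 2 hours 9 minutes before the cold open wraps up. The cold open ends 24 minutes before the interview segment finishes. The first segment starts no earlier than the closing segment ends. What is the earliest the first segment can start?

17:18

The interview segment ends at 17:42 + 129 min = 19:51.
The cold open ends at 19:51 − 24 min = 19:27.
The closing segment ends at 19:27 − 129 min = 17:18.
The first segment is bounded by the closing segment, so the earliest it can start is 17:18.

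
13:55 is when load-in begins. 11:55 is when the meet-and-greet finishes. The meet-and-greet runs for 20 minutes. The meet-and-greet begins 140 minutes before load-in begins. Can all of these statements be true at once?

Yes

The meet-and-greet starts at 13:55 − 140 min = 11:35.
The meet-and-greet ends at 11:35 + 20 min = 11:55.
That matches the stated 11:55, so the schedule is consistent.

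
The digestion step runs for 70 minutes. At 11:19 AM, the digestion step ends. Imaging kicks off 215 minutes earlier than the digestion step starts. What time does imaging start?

The digestion step starts at 11:19 AM − 70 min = 10:09 AM.
Imaging starts at 10:09 AM − 215 min = 6:34 AM.

6:34 AM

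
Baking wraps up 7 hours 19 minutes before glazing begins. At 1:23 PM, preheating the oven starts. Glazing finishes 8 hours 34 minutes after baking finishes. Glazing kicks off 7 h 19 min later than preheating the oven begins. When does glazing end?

9:57 PM

Glazing starts at 1:23 PM + 439 min = 8:42 PM.
Baking ends at 8:42 PM − 439 min = 1:23 PM.
Glazing ends at 1:23 PM + 514 min = 9:57 PM.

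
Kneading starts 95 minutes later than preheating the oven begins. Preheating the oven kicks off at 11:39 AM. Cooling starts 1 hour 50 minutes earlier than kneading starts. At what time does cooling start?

Kneading starts at 11:39 AM + 95 min = 1:14 PM.
Cooling starts at 1:14 PM − 110 min = 11:24 AM.

11:24 AM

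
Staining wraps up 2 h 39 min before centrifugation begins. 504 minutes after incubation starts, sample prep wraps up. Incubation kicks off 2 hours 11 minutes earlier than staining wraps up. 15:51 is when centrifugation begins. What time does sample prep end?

19:25

Staining ends at 15:51 − 159 min = 13:12.
Incubation starts at 13:12 − 131 min = 11:01.
Sample prep ends at 11:01 + 504 min = 19:25.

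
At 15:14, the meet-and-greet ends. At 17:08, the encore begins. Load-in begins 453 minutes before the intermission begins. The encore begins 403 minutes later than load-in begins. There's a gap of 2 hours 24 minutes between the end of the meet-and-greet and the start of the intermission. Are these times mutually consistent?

The intermission starts at 15:14 + 144 min = 17:38.
Load-in starts at 17:38 − 453 min = 10:05.
The encore starts at 10:05 + 403 min = 16:48.
But the encore is also said to start at 17:08 — a 20-minute conflict.

No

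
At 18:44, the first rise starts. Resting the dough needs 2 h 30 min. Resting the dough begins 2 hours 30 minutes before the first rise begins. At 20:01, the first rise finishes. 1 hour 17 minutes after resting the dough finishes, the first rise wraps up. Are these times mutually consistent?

Yes

Resting the dough starts at 18:44 − 150 min = 16:14.
Resting the dough ends at 16:14 + 150 min = 18:44.
The first rise ends at 18:44 + 77 min = 20:01.
That matches the stated 20:01, so the schedule is consistent.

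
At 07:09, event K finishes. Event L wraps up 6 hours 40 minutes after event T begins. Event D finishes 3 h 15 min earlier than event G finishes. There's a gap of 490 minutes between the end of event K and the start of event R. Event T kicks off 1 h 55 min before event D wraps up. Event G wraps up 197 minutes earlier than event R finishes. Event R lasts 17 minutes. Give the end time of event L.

Event R starts at 07:09 + 490 min = 15:19.
Event R ends at 15:19 + 17 min = 15:36.
Event G ends at 15:36 − 197 min = 12:19.
Event D ends at 12:19 − 195 min = 09:04.
Event T starts at 09:04 − 115 min = 07:09.
Event L ends at 07:09 + 400 min = 13:49.

13:49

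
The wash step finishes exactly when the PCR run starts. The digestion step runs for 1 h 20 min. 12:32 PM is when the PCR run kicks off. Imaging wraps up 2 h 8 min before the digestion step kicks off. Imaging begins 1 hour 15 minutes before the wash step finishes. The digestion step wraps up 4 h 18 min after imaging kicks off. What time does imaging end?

The wash step ends at 12:32 PM.
Imaging starts at 12:32 PM − 75 min = 11:17 AM.
The digestion step ends at 11:17 AM + 258 min = 3:35 PM.
The digestion step starts at 3:35 PM − 80 min = 2:15 PM.
Imaging ends at 2:15 PM − 128 min = 12:07 PM.

12:07 PM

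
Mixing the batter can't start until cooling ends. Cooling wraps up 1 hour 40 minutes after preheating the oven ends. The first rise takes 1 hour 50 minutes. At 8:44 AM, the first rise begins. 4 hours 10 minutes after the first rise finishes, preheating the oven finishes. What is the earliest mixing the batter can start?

The first rise ends at 8:44 AM + 110 min = 10:34 AM.
Preheating the oven ends at 10:34 AM + 250 min = 2:44 PM.
Cooling ends at 2:44 PM + 100 min = 4:24 PM.
Mixing the batter is bounded by cooling, so the earliest it can start is 4:24 PM.

4:24 PM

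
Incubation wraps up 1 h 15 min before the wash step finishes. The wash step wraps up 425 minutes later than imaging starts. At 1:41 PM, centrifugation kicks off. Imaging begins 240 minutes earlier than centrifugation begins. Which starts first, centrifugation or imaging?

imaging

Imaging starts at 1:41 PM − 240 min = 9:41 AM.
Centrifugation starts at 1:41 PM and imaging starts at 9:41 AM, so imaging is first.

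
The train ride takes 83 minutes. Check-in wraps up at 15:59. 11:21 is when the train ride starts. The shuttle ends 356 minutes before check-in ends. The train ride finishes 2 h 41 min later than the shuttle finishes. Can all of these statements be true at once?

Yes

The shuttle ends at 15:59 − 356 min = 10:03.
The train ride ends at 10:03 + 161 min = 12:44.
The train ride starts at 12:44 − 83 min = 11:21.
That matches the stated 11:21, so the schedule is consistent.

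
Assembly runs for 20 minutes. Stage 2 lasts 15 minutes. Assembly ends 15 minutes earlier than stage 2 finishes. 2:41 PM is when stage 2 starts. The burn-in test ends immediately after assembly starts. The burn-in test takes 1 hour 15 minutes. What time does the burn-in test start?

Stage 2 ends at 2:41 PM + 15 min = 2:56 PM.
Assembly ends at 2:56 PM − 15 min = 2:41 PM.
Assembly starts at 2:41 PM − 20 min = 2:21 PM.
So the burn-in test ends at 2:21 PM.
The burn-in test starts at 2:21 PM − 75 min = 1:06 PM.

1:06 PM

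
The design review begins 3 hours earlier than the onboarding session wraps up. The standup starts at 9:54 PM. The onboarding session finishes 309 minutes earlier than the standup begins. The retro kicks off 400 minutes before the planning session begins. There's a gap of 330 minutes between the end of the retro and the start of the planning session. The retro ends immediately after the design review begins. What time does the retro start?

The onboarding session ends at 9:54 PM − 309 min = 4:45 PM.
The design review starts at 4:45 PM − 180 min = 1:45 PM.
So the retro ends at 1:45 PM.
The planning session starts at 1:45 PM + 330 min = 7:15 PM.
The retro starts at 7:15 PM − 400 min = 12:35 PM.

12:35 PM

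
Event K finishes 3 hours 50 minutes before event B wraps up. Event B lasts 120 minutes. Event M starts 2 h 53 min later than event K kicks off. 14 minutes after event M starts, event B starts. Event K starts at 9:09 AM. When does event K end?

10:26 AM

Event M starts at 9:09 AM + 173 min = 12:02 PM.
Event B starts at 12:02 PM + 14 min = 12:16 PM.
Event B ends at 12:16 PM + 120 min = 2:16 PM.
Event K ends at 2:16 PM − 230 min = 10:26 AM.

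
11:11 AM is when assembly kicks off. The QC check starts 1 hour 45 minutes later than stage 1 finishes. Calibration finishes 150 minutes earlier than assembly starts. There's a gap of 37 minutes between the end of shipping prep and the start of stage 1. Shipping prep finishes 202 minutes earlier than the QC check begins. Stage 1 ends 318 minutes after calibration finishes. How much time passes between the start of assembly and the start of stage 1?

1 h 48 min

Calibration ends at 11:11 AM − 150 min = 8:41 AM.
Stage 1 ends at 8:41 AM + 318 min = 1:59 PM.
The QC check starts at 1:59 PM + 105 min = 3:44 PM.
Shipping prep ends at 3:44 PM − 202 min = 12:22 PM.
Stage 1 starts at 12:22 PM + 37 min = 12:59 PM.
From 11:11 AM to 12:59 PM is 1 h 48 min.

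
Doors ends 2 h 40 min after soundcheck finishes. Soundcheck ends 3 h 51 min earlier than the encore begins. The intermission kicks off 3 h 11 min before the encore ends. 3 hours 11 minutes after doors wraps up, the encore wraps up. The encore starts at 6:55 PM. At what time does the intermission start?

5:44 PM

Soundcheck ends at 6:55 PM − 231 min = 3:04 PM.
Doors ends at 3:04 PM + 160 min = 5:44 PM.
The encore ends at 5:44 PM + 191 min = 8:55 PM.
The intermission starts at 8:55 PM − 191 min = 5:44 PM.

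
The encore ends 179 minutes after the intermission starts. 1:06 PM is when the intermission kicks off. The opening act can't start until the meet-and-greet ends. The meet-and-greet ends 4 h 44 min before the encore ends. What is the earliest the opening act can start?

11:21 AM

The encore ends at 1:06 PM + 179 min = 4:05 PM.
The meet-and-greet ends at 4:05 PM − 284 min = 11:21 AM.
The opening act is bounded by the meet-and-greet, so the earliest it can start is 11:21 AM.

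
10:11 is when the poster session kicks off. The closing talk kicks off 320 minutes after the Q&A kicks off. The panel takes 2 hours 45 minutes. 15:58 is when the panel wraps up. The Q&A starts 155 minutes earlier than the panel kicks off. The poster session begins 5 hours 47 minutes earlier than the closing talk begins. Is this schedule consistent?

The panel starts at 15:58 − 165 min = 13:13.
The Q&A starts at 13:13 − 155 min = 10:38.
The closing talk starts at 10:38 + 320 min = 15:58.
The poster session starts at 15:58 − 347 min = 10:11.
That matches the stated 10:11, so the schedule is consistent.

Yes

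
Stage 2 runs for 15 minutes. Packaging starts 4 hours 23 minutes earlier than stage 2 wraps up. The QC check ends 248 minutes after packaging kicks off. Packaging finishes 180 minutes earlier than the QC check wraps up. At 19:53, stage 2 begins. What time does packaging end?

16:53

Stage 2 ends at 19:53 + 15 min = 20:08.
Packaging starts at 20:08 − 263 min = 15:45.
The QC check ends at 15:45 + 248 min = 19:53.
Packaging ends at 19:53 − 180 min = 16:53.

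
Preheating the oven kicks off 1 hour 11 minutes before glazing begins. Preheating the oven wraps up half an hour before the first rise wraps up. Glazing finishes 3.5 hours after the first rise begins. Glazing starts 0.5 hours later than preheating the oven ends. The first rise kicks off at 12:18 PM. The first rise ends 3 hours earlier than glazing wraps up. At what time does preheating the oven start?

11:37 AM

Glazing ends at 12:18 PM + 210 min = 3:48 PM.
The first rise ends at 3:48 PM − 180 min = 12:48 PM.
Preheating the oven ends at 12:48 PM − 30 min = 12:18 PM.
Glazing starts at 12:18 PM + 30 min = 12:48 PM.
Preheating the oven starts at 12:48 PM − 71 min = 11:37 AM.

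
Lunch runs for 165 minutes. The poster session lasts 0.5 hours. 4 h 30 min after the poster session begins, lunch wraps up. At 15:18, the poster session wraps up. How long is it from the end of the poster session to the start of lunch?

1 hour 15 minutes

The poster session starts at 15:18 − 30 min = 14:48.
Lunch ends at 14:48 + 270 min = 19:18.
Lunch starts at 19:18 − 165 min = 16:33.
From 15:18 to 16:33 is 1 hour 15 minutes.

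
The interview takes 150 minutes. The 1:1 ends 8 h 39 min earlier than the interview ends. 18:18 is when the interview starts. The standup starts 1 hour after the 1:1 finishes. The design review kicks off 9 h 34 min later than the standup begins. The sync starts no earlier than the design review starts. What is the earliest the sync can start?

22:43

The interview ends at 18:18 + 150 min = 20:48.
The 1:1 ends at 20:48 − 519 min = 12:09.
The standup starts at 12:09 + 60 min = 13:09.
The design review starts at 13:09 + 574 min = 22:43.
The sync is bounded by the design review, so the earliest it can start is 22:43.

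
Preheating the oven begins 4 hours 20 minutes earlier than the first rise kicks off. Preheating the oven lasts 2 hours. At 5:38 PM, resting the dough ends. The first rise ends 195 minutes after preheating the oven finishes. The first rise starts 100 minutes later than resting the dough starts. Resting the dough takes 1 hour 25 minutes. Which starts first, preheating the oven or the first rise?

Resting the dough starts at 5:38 PM − 85 min = 4:13 PM.
The first rise starts at 4:13 PM + 100 min = 5:53 PM.
Preheating the oven starts at 5:53 PM − 260 min = 1:33 PM.
Preheating the oven starts at 1:33 PM and the first rise starts at 5:53 PM, so preheating the oven is first.

preheating the oven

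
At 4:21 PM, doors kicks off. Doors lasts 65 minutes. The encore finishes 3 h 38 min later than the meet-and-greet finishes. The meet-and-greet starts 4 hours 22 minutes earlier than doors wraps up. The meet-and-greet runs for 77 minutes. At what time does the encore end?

Doors ends at 4:21 PM + 65 min = 5:26 PM.
The meet-and-greet starts at 5:26 PM − 262 min = 1:04 PM.
The meet-and-greet ends at 1:04 PM + 77 min = 2:21 PM.
The encore ends at 2:21 PM + 218 min = 5:59 PM.

5:59 PM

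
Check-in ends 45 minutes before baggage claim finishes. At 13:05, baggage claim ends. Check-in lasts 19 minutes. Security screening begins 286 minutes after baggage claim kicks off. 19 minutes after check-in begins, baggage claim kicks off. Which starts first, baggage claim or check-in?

Check-in ends at 13:05 − 45 min = 12:20.
Check-in starts at 12:20 − 19 min = 12:01.
Baggage claim starts at 12:01 + 19 min = 12:20.
Baggage claim starts at 12:20 and check-in starts at 12:01, so check-in is first.

check-in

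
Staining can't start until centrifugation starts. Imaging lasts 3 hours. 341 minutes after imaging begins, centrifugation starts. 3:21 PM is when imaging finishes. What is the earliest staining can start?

Imaging starts at 3:21 PM − 180 min = 12:21 PM.
Centrifugation starts at 12:21 PM + 341 min = 6:02 PM.
Staining is bounded by centrifugation, so the earliest it can start is 6:02 PM.

6:02 PM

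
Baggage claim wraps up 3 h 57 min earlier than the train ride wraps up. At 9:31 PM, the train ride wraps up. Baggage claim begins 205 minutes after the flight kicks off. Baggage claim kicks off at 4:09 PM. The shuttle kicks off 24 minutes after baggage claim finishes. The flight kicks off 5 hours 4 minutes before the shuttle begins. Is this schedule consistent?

No

Baggage claim ends at 9:31 PM − 237 min = 5:34 PM.
The shuttle starts at 5:34 PM + 24 min = 5:58 PM.
The flight starts at 5:58 PM − 304 min = 12:54 PM.
Baggage claim starts at 12:54 PM + 205 min = 4:19 PM.
But baggage claim is also said to start at 4:09 PM — a 10-minute conflict.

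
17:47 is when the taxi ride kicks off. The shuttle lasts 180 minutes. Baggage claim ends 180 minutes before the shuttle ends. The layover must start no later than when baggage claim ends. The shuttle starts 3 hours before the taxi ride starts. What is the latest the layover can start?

14:47

The shuttle starts at 17:47 − 180 min = 14:47.
The shuttle ends at 14:47 + 180 min = 17:47.
Baggage claim ends at 17:47 − 180 min = 14:47.
The layover is bounded by baggage claim, so the latest it can start is 14:47.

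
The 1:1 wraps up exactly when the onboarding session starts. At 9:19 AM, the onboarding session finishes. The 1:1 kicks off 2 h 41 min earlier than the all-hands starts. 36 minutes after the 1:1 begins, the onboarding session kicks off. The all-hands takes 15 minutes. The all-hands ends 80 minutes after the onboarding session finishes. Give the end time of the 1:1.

The all-hands ends at 9:19 AM + 80 min = 10:39 AM.
The all-hands starts at 10:39 AM − 15 min = 10:24 AM.
The 1:1 starts at 10:24 AM − 161 min = 7:43 AM.
The onboarding session starts at 7:43 AM + 36 min = 8:19 AM.
So the 1:1 ends at 8:19 AM.

8:19 AM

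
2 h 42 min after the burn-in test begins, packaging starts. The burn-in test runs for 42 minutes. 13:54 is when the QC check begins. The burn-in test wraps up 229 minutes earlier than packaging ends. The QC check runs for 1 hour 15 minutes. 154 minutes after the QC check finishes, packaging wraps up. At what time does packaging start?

15:54

The QC check ends at 13:54 + 75 min = 15:09.
Packaging ends at 15:09 + 154 min = 17:43.
The burn-in test ends at 17:43 − 229 min = 13:54.
The burn-in test starts at 13:54 − 42 min = 13:12.
Packaging starts at 13:12 + 162 min = 15:54.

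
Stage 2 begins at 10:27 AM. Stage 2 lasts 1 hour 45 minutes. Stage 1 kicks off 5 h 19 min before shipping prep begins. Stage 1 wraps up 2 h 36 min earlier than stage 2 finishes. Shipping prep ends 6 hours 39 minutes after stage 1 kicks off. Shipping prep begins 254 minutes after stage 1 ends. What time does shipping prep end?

3:10 PM

Stage 2 ends at 10:27 AM + 105 min = 12:12 PM.
Stage 1 ends at 12:12 PM − 156 min = 9:36 AM.
Shipping prep starts at 9:36 AM + 254 min = 1:50 PM.
Stage 1 starts at 1:50 PM − 319 min = 8:31 AM.
Shipping prep ends at 8:31 AM + 399 min = 3:10 PM.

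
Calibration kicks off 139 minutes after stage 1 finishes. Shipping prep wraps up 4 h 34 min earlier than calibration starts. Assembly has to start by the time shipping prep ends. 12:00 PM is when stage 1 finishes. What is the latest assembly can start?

9:45 AM

Calibration starts at 12:00 PM + 139 min = 2:19 PM.
Shipping prep ends at 2:19 PM − 274 min = 9:45 AM.
Assembly is bounded by shipping prep, so the latest it can start is 9:45 AM.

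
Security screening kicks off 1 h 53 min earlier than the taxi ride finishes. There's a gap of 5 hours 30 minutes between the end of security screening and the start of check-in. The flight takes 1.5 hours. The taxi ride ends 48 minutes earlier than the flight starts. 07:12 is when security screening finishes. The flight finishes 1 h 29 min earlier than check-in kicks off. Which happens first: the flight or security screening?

Check-in starts at 07:12 + 330 min = 12:42.
The flight ends at 12:42 − 89 min = 11:13.
The flight starts at 11:13 − 90 min = 09:43.
The taxi ride ends at 09:43 − 48 min = 08:55.
Security screening starts at 08:55 − 113 min = 07:02.
The flight starts at 09:43 and security screening starts at 07:02, so security screening is first.

security screening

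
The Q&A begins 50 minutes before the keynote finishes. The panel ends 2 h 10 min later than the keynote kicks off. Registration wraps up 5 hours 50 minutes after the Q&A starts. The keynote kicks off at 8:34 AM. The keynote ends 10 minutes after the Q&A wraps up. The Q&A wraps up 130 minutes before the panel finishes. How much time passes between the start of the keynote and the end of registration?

5 hours 10 minutes

The panel ends at 8:34 AM + 130 min = 10:44 AM.
The Q&A ends at 10:44 AM − 130 min = 8:34 AM.
The keynote ends at 8:34 AM + 10 min = 8:44 AM.
The Q&A starts at 8:44 AM − 50 min = 7:54 AM.
Registration ends at 7:54 AM + 350 min = 1:44 PM.
From 8:34 AM to 1:44 PM is 5 hours 10 minutes.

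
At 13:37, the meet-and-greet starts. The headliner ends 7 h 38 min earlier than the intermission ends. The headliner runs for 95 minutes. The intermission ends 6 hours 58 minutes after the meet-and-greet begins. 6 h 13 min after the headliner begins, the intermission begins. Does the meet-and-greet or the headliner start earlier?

The intermission ends at 13:37 + 418 min = 20:35.
The headliner ends at 20:35 − 458 min = 12:57.
The headliner starts at 12:57 − 95 min = 11:22.
The meet-and-greet starts at 13:37 and the headliner starts at 11:22, so the headliner is first.

the headliner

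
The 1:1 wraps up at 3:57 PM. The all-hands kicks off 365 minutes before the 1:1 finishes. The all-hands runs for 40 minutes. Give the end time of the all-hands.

10:32 AM

The all-hands starts at 3:57 PM − 365 min = 9:52 AM.
The all-hands ends at 9:52 AM + 40 min = 10:32 AM.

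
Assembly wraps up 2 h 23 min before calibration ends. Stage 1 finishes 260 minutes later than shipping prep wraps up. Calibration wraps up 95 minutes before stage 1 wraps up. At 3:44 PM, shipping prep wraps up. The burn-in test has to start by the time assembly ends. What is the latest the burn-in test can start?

4:06 PM

Stage 1 ends at 3:44 PM + 260 min = 8:04 PM.
Calibration ends at 8:04 PM − 95 min = 6:29 PM.
Assembly ends at 6:29 PM − 143 min = 4:06 PM.
The burn-in test is bounded by assembly, so the latest it can start is 4:06 PM.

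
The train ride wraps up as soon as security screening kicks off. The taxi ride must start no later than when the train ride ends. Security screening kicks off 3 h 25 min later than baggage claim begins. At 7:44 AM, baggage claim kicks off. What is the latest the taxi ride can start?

11:09 AM

Security screening starts at 7:44 AM + 205 min = 11:09 AM.
So the train ride ends at 11:09 AM.
The taxi ride is bounded by the train ride, so the latest it can start is 11:09 AM.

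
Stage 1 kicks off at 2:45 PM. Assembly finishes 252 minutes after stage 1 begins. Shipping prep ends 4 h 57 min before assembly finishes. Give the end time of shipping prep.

Assembly ends at 2:45 PM + 252 min = 6:57 PM.
Shipping prep ends at 6:57 PM − 297 min = 2:00 PM.

2:00 PM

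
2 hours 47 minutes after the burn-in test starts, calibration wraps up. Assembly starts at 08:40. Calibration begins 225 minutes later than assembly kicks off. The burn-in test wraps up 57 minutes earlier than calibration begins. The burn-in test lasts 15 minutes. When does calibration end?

Calibration starts at 08:40 + 225 min = 12:25.
The burn-in test ends at 12:25 − 57 min = 11:28.
The burn-in test starts at 11:28 − 15 min = 11:13.
Calibration ends at 11:13 + 167 min = 14:00.

14:00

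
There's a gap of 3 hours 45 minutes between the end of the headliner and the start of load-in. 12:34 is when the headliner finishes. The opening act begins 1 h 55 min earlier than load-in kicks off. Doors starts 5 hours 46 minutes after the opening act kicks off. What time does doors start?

Load-in starts at 12:34 + 225 min = 16:19.
The opening act starts at 16:19 − 115 min = 14:24.
Doors starts at 14:24 + 346 min = 20:10.

20:10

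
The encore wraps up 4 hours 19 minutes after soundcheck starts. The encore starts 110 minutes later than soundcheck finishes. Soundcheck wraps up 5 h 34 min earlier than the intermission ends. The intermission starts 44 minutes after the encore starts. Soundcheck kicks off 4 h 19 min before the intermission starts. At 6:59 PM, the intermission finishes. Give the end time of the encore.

Soundcheck ends at 6:59 PM − 334 min = 1:25 PM.
The encore starts at 1:25 PM + 110 min = 3:15 PM.
The intermission starts at 3:15 PM + 44 min = 3:59 PM.
Soundcheck starts at 3:59 PM − 259 min = 11:40 AM.
The encore ends at 11:40 AM + 259 min = 3:59 PM.

3:59 PM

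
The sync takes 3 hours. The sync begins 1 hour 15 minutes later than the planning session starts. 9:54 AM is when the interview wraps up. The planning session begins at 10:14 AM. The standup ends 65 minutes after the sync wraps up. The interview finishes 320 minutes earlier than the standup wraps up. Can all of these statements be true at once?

No

The sync starts at 10:14 AM + 75 min = 11:29 AM.
The sync ends at 11:29 AM + 180 min = 2:29 PM.
The standup ends at 2:29 PM + 65 min = 3:34 PM.
The interview ends at 3:34 PM − 320 min = 10:14 AM.
But the interview is also said to end at 9:54 AM — a 20-minute conflict.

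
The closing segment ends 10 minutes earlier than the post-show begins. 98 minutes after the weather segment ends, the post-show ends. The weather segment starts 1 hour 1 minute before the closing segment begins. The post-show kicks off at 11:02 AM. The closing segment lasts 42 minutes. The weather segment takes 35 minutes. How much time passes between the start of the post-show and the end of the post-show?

20 minutes

The closing segment ends at 11:02 AM − 10 min = 10:52 AM.
The closing segment starts at 10:52 AM − 42 min = 10:10 AM.
The weather segment starts at 10:10 AM − 61 min = 9:09 AM.
The weather segment ends at 9:09 AM + 35 min = 9:44 AM.
The post-show ends at 9:44 AM + 98 min = 11:22 AM.
From 11:02 AM to 11:22 AM is 20 minutes.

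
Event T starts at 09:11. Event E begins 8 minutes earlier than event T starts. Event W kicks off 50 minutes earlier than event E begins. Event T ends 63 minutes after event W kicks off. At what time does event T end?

Event E starts at 09:11 − 8 min = 09:03.
Event W starts at 09:03 − 50 min = 08:13.
Event T ends at 08:13 + 63 min = 09:16.

09:16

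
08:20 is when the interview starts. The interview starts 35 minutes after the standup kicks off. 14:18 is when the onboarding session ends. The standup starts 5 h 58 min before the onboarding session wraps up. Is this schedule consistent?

No

The standup starts at 14:18 − 358 min = 08:20.
The interview starts at 08:20 + 35 min = 08:55.
But the interview is also said to start at 08:20 — a 35-minute conflict.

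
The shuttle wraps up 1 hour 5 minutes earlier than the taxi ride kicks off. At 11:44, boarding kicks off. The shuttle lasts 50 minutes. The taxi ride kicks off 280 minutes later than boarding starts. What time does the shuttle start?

The taxi ride starts at 11:44 + 280 min = 16:24.
The shuttle ends at 16:24 − 65 min = 15:19.
The shuttle starts at 15:19 − 50 min = 14:29.

14:29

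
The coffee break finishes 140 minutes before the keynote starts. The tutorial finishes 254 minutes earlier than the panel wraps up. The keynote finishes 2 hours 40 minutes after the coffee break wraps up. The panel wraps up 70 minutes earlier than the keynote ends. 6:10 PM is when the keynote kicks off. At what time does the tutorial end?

1:06 PM

The coffee break ends at 6:10 PM − 140 min = 3:50 PM.
The keynote ends at 3:50 PM + 160 min = 6:30 PM.
The panel ends at 6:30 PM − 70 min = 5:20 PM.
The tutorial ends at 5:20 PM − 254 min = 1:06 PM.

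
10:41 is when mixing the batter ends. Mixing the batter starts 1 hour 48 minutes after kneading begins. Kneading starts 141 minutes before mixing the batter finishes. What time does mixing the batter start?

10:08

Kneading starts at 10:41 − 141 min = 08:20.
Mixing the batter starts at 08:20 + 108 min = 10:08.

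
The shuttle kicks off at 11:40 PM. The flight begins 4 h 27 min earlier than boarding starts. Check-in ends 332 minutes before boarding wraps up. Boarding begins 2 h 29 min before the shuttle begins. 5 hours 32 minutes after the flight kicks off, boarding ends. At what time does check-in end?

Boarding starts at 11:40 PM − 149 min = 9:11 PM.
The flight starts at 9:11 PM − 267 min = 4:44 PM.
Boarding ends at 4:44 PM + 332 min = 10:16 PM.
Check-in ends at 10:16 PM − 332 min = 4:44 PM.

4:44 PM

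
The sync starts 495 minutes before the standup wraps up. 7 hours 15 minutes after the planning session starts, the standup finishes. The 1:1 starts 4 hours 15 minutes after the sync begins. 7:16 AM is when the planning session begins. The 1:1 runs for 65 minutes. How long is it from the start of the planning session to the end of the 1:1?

4 hours 20 minutes

The standup ends at 7:16 AM + 435 min = 2:31 PM.
The sync starts at 2:31 PM − 495 min = 6:16 AM.
The 1:1 starts at 6:16 AM + 255 min = 10:31 AM.
The 1:1 ends at 10:31 AM + 65 min = 11:36 AM.
From 7:16 AM to 11:36 AM is 4 hours 20 minutes.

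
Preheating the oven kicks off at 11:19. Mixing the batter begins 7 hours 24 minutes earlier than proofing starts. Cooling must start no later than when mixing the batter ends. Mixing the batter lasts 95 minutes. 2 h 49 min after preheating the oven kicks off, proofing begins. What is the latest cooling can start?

Proofing starts at 11:19 + 169 min = 14:08.
Mixing the batter starts at 14:08 − 444 min = 06:44.
Mixing the batter ends at 06:44 + 95 min = 08:19.
Cooling is bounded by mixing the batter, so the latest it can start is 08:19.

08:19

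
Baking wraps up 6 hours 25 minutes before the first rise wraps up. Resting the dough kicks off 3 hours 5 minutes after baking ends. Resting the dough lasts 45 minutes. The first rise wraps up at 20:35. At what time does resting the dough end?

Baking ends at 20:35 − 385 min = 14:10.
Resting the dough starts at 14:10 + 185 min = 17:15.
Resting the dough ends at 17:15 + 45 min = 18:00.

18:00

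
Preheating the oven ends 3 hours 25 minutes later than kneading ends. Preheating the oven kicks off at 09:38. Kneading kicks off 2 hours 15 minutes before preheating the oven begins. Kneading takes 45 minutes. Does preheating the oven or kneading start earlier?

Kneading starts at 09:38 − 135 min = 07:23.
Preheating the oven starts at 09:38 and kneading starts at 07:23, so kneading is first.

kneading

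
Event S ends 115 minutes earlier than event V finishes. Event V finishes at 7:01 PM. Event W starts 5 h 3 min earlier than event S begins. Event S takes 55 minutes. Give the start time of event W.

11:08 AM

Event S ends at 7:01 PM − 115 min = 5:06 PM.
Event S starts at 5:06 PM − 55 min = 4:11 PM.
Event W starts at 4:11 PM − 303 min = 11:08 AM.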